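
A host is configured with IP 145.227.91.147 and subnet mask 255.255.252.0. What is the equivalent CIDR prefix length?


Binary: 11111111.11111111.11111100.00000000
Count leading 1s
Prefix: /22


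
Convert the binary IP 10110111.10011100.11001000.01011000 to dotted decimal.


10110111 = 183
10011100 = 156
11001000 = 200
01011000 = 88
IP: 183.156.200.88


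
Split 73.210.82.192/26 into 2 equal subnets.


New prefix = 26 + 1 = 27
Each subnet has 32 addresses
  73.210.82.192/27
  73.210.82.224/27
Subnets: 73.210.82.192/27, 73.210.82.224/27


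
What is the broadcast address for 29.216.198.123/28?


Network: 29.216.198.112/28
Host bits = 4
Set all host bits to 1:
Broadcast: 29.216.198.127


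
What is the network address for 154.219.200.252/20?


IP:   10011010.11011011.11001000.11111100
Mask: 11111111.11111111.11110000.00000000
AND operation:
Net:  10011010.11011011.11000000.00000000
Network: 154.219.192.0/20


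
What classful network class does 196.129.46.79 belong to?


First octet: 196
Binary: 11000100
110xxxxx -> Class C (192-223)
Class C, default mask 255.255.255.0 (/24)


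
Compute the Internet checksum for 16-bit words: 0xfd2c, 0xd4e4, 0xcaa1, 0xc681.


Sum all words (with carry folding):
+ 0xfd2c = 0xfd2c
+ 0xd4e4 = 0xd211
+ 0xcaa1 = 0x9cb3
+ 0xc681 = 0x6335
One's complement: ~0x6335
Checksum = 0x9cca


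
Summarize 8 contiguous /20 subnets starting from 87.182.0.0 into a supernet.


Original prefix: /20
Number of subnets: 8 = 2^3
New prefix = 20 - 3 = 17
Supernet: 87.182.0.0/17


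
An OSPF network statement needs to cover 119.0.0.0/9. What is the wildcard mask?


Subnet mask: 255.128.0.0
Wildcard = 255.255.255.255 - subnet mask
255 - 255 = 0
255 - 128 = 127
255 - 0 = 255
255 - 0 = 255
Wildcard: 0.127.255.255


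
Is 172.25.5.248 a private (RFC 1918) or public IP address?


RFC 1918 private ranges:
  10.0.0.0/8 (10.0.0.0 - 10.255.255.255)
  172.16.0.0/12 (172.16.0.0 - 172.31.255.255)
  192.168.0.0/16 (192.168.0.0 - 192.168.255.255)
Private (in 172.16.0.0/12)


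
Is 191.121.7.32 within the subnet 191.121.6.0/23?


Subnet network: 191.121.6.0
Test IP AND mask: 191.121.6.0
Yes, 191.121.7.32 is in 191.121.6.0/23


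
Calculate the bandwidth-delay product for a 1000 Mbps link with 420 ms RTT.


BDP = bandwidth * RTT
= 1000 Mbps * 420 ms
= 1000 * 1e6 * 420 / 1000 bits
= 420000000 bits
= 52500000 bytes
= 51269.5312 KB
BDP = 420000000 bits (52500000 bytes)


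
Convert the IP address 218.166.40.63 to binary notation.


218 = 11011010
166 = 10100110
40 = 00101000
63 = 00111111
Binary: 11011010.10100110.00101000.00111111


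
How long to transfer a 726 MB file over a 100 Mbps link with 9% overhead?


Effective throughput = 100 * (1 - 9/100) = 91 Mbps
File size in Mb = 726 * 8 = 5808 Mb
Time = 5808 / 91
Time = 63.8242 seconds


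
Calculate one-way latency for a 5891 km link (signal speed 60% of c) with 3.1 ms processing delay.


Speed = 0.6 * 3e5 km/s = 180000 km/s
Propagation delay = 5891 / 180000 = 0.0327 s = 32.7278 ms
Processing delay = 3.1 ms
Total one-way latency = 35.8278 ms


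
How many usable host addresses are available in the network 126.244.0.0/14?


Host bits = 32 - 14 = 18
Total addresses = 2^18 = 262144
Usable = total - 2 (network and broadcast)
Usable hosts: 262142


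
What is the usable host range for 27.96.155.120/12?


Network: 27.96.0.0
Broadcast: 27.111.255.255
First usable = network + 1
Last usable = broadcast - 1
Range: 27.96.0.1 to 27.111.255.254


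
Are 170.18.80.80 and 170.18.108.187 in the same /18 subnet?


Mask: 255.255.192.0
170.18.80.80 AND mask = 170.18.64.0
170.18.108.187 AND mask = 170.18.64.0
Yes, same subnet (170.18.64.0)


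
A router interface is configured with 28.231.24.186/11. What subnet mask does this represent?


/11 means 11 network bits, 21 host bits
Binary: 11111111111000000000000000000000
Mask: 255.224.0.0


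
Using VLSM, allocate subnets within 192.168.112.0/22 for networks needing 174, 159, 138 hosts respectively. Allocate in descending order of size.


174 hosts -> /24 (254 usable): 192.168.112.0/24
159 hosts -> /24 (254 usable): 192.168.113.0/24
138 hosts -> /24 (254 usable): 192.168.114.0/24
Allocation: 192.168.112.0/24 (174 hosts, 254 usable); 192.168.113.0/24 (159 hosts, 254 usable); 192.168.114.0/24 (138 hosts, 254 usable)


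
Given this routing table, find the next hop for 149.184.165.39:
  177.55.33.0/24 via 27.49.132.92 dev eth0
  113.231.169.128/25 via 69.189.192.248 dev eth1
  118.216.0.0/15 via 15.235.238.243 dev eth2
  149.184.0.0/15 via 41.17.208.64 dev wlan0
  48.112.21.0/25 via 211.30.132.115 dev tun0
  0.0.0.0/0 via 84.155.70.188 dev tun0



Longest prefix match for 149.184.165.39:
  /24 177.55.33.0: no
  /25 113.231.169.128: no
  /15 118.216.0.0: no
  /15 149.184.0.0: MATCH
  /25 48.112.21.0: no
  /0 0.0.0.0: MATCH
Selected: next-hop 41.17.208.64 via wlan0 (matched /15)


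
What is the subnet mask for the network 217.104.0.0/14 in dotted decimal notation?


/14 means 14 network bits, 18 host bits
Binary: 11111111111111000000000000000000
Mask: 255.252.0.0


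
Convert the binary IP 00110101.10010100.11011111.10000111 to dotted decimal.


00110101 = 53
10010100 = 148
11011111 = 223
10000111 = 135
IP: 53.148.223.135


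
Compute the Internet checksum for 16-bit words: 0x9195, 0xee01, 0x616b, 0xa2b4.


Sum all words (with carry folding):
+ 0x9195 = 0x9195
+ 0xee01 = 0x7f97
+ 0x616b = 0xe102
+ 0xa2b4 = 0x83b7
One's complement: ~0x83b7
Checksum = 0x7c48


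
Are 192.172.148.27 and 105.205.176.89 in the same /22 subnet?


Mask: 255.255.252.0
192.172.148.27 AND mask = 192.172.148.0
105.205.176.89 AND mask = 105.205.176.0
No, different subnets (192.172.148.0 vs 105.205.176.0)


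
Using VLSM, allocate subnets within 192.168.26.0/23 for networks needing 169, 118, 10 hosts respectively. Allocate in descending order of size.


169 hosts -> /24 (254 usable): 192.168.26.0/24
118 hosts -> /25 (126 usable): 192.168.27.0/25
10 hosts -> /28 (14 usable): 192.168.27.128/28
Allocation: 192.168.26.0/24 (169 hosts, 254 usable); 192.168.27.0/25 (118 hosts, 126 usable); 192.168.27.128/28 (10 hosts, 14 usable)


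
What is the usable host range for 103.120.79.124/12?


Network: 103.112.0.0
Broadcast: 103.127.255.255
First usable = network + 1
Last usable = broadcast - 1
Range: 103.112.0.1 to 103.127.255.254


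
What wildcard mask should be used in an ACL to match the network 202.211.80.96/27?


Subnet mask: 255.255.255.224
Wildcard = 255.255.255.255 - subnet mask
255 - 255 = 0
255 - 255 = 0
255 - 255 = 0
255 - 224 = 31
Wildcard: 0.0.0.31


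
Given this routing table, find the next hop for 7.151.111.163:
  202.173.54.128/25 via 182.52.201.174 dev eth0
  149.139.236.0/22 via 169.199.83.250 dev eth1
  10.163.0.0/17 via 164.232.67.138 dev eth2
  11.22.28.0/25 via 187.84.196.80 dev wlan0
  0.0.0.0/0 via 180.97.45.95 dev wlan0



Longest prefix match for 7.151.111.163:
  /25 202.173.54.128: no
  /22 149.139.236.0: no
  /17 10.163.0.0: no
  /25 11.22.28.0: no
  /0 0.0.0.0: MATCH
Selected: next-hop 180.97.45.95 via wlan0 (matched /0)


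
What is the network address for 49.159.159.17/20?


IP:   00110001.10011111.10011111.00010001
Mask: 11111111.11111111.11110000.00000000
AND operation:
Net:  00110001.10011111.10010000.00000000
Network: 49.159.144.0/20


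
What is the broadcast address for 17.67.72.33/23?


Network: 17.67.72.0/23
Host bits = 9
Set all host bits to 1:
Broadcast: 17.67.73.255


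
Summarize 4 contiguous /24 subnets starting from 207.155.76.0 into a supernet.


Original prefix: /24
Number of subnets: 4 = 2^2
New prefix = 24 - 2 = 22
Supernet: 207.155.76.0/22


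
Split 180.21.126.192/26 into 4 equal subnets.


New prefix = 26 + 2 = 28
Each subnet has 16 addresses
  180.21.126.192/28
  180.21.126.208/28
  180.21.126.224/28
  180.21.126.240/28
Subnets: 180.21.126.192/28, 180.21.126.208/28, 180.21.126.224/28, 180.21.126.240/28


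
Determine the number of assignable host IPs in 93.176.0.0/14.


Host bits = 32 - 14 = 18
Total addresses = 2^18 = 262144
Usable = total - 2 (network and broadcast)
Usable hosts: 262142


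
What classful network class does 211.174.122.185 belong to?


First octet: 211
Binary: 11010011
110xxxxx -> Class C (192-223)
Class C, default mask 255.255.255.0 (/24)


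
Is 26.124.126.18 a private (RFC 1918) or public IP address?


RFC 1918 private ranges:
  10.0.0.0/8 (10.0.0.0 - 10.255.255.255)
  172.16.0.0/12 (172.16.0.0 - 172.31.255.255)
  192.168.0.0/16 (192.168.0.0 - 192.168.255.255)
Public (not in any RFC 1918 range)


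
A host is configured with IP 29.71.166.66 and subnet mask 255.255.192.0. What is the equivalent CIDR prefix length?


Binary: 11111111.11111111.11000000.00000000
Count leading 1s
Prefix: /18


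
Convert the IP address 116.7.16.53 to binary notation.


116 = 01110100
7 = 00000111
16 = 00010000
53 = 00110101
Binary: 01110100.00000111.00010000.00110101


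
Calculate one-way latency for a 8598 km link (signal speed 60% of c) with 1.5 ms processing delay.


Speed = 0.6 * 3e5 km/s = 180000 km/s
Propagation delay = 8598 / 180000 = 0.0478 s = 47.7667 ms
Processing delay = 1.5 ms
Total one-way latency = 49.2667 ms


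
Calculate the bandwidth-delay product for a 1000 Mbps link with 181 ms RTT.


BDP = bandwidth * RTT
= 1000 Mbps * 181 ms
= 1000 * 1e6 * 181 / 1000 bits
= 181000000 bits
= 22625000 bytes
= 22094.7266 KB
BDP = 181000000 bits (22625000 bytes)


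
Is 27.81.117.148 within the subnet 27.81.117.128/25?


Subnet network: 27.81.117.128
Test IP AND mask: 27.81.117.128
Yes, 27.81.117.148 is in 27.81.117.128/25


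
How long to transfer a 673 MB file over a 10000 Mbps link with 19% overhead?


Effective throughput = 10000 * (1 - 19/100) = 8100.0 Mbps
File size in Mb = 673 * 8 = 5384 Mb
Time = 5384 / 8100.0
Time = 0.6647 seconds


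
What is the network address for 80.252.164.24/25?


IP:   01010000.11111100.10100100.00011000
Mask: 11111111.11111111.11111111.10000000
AND operation:
Net:  01010000.11111100.10100100.00000000
Network: 80.252.164.0/25


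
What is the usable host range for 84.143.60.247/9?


Network: 84.128.0.0
Broadcast: 84.255.255.255
First usable = network + 1
Last usable = broadcast - 1
Range: 84.128.0.1 to 84.255.255.254


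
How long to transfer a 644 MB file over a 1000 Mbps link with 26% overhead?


Effective throughput = 1000 * (1 - 26/100) = 740 Mbps
File size in Mb = 644 * 8 = 5152 Mb
Time = 5152 / 740
Time = 6.9622 seconds


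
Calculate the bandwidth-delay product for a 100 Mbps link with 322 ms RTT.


BDP = bandwidth * RTT
= 100 Mbps * 322 ms
= 100 * 1e6 * 322 / 1000 bits
= 32200000 bits
= 4025000 bytes
= 3930.6641 KB
BDP = 32200000 bits (4025000 bytes)


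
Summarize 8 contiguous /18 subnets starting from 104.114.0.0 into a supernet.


Original prefix: /18
Number of subnets: 8 = 2^3
New prefix = 18 - 3 = 15
Supernet: 104.114.0.0/15


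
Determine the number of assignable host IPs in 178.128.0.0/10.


Host bits = 32 - 10 = 22
Total addresses = 2^22 = 4194304
Usable = total - 2 (network and broadcast)
Usable hosts: 4194302


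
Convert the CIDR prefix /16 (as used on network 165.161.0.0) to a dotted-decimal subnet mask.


/16 means 16 network bits, 16 host bits
Binary: 11111111111111110000000000000000
Mask: 255.255.0.0


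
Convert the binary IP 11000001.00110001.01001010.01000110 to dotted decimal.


11000001 = 193
00110001 = 49
01001010 = 74
01000110 = 70
IP: 193.49.74.70


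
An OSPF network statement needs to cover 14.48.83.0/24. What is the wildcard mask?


Subnet mask: 255.255.255.0
Wildcard = 255.255.255.255 - subnet mask
255 - 255 = 0
255 - 255 = 0
255 - 255 = 0
255 - 0 = 255
Wildcard: 0.0.0.255


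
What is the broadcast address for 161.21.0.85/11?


Network: 161.0.0.0/11
Host bits = 21
Set all host bits to 1:
Broadcast: 161.31.255.255


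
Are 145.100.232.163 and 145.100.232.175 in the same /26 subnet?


Mask: 255.255.255.192
145.100.232.163 AND mask = 145.100.232.128
145.100.232.175 AND mask = 145.100.232.128
Yes, same subnet (145.100.232.128)


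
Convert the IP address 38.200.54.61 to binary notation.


38 = 00100110
200 = 11001000
54 = 00110110
61 = 00111101
Binary: 00100110.11001000.00110110.00111101


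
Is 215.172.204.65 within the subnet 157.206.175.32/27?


Subnet network: 157.206.175.32
Test IP AND mask: 215.172.204.64
No, 215.172.204.65 is not in 157.206.175.32/27


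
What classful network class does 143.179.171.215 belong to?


First octet: 143
Binary: 10001111
10xxxxxx -> Class B (128-191)
Class B, default mask 255.255.0.0 (/16)


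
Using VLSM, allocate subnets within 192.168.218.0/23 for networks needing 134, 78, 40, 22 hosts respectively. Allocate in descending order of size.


134 hosts -> /24 (254 usable): 192.168.218.0/24
78 hosts -> /25 (126 usable): 192.168.219.0/25
40 hosts -> /26 (62 usable): 192.168.219.128/26
22 hosts -> /27 (30 usable): 192.168.219.192/27
Allocation: 192.168.218.0/24 (134 hosts, 254 usable); 192.168.219.0/25 (78 hosts, 126 usable); 192.168.219.128/26 (40 hosts, 62 usable); 192.168.219.192/27 (22 hosts, 30 usable)


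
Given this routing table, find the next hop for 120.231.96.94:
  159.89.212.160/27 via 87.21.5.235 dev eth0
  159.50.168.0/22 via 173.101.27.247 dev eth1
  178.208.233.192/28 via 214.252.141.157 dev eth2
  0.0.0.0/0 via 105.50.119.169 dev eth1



Longest prefix match for 120.231.96.94:
  /27 159.89.212.160: no
  /22 159.50.168.0: no
  /28 178.208.233.192: no
  /0 0.0.0.0: MATCH
Selected: next-hop 105.50.119.169 via eth1 (matched /0)


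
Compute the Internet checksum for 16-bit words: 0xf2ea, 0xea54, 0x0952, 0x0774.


Sum all words (with carry folding):
+ 0xf2ea = 0xf2ea
+ 0xea54 = 0xdd3f
+ 0x0952 = 0xe691
+ 0x0774 = 0xee05
One's complement: ~0xee05
Checksum = 0x11fa


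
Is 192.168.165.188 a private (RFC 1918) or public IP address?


RFC 1918 private ranges:
  10.0.0.0/8 (10.0.0.0 - 10.255.255.255)
  172.16.0.0/12 (172.16.0.0 - 172.31.255.255)
  192.168.0.0/16 (192.168.0.0 - 192.168.255.255)
Private (in 192.168.0.0/16)


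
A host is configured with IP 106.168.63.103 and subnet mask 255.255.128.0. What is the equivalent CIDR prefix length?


Binary: 11111111.11111111.10000000.00000000
Count leading 1s
Prefix: /17


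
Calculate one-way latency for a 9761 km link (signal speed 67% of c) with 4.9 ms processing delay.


Speed = 0.67 * 3e5 km/s = 201000 km/s
Propagation delay = 9761 / 201000 = 0.0486 s = 48.5622 ms
Processing delay = 4.9 ms
Total one-way latency = 53.4622 ms


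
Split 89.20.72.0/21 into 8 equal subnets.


New prefix = 21 + 3 = 24
Each subnet has 256 addresses
  89.20.72.0/24
  89.20.73.0/24
  89.20.74.0/24
  89.20.75.0/24
  89.20.76.0/24
  89.20.77.0/24
  89.20.78.0/24
  89.20.79.0/24
Subnets: 89.20.72.0/24, 89.20.73.0/24, 89.20.74.0/24, 89.20.75.0/24, 89.20.76.0/24, 89.20.77.0/24, 89.20.78.0/24, 89.20.79.0/24


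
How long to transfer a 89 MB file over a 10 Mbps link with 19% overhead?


Effective throughput = 10 * (1 - 19/100) = 8.1 Mbps
File size in Mb = 89 * 8 = 712 Mb
Time = 712 / 8.1
Time = 87.9012 seconds


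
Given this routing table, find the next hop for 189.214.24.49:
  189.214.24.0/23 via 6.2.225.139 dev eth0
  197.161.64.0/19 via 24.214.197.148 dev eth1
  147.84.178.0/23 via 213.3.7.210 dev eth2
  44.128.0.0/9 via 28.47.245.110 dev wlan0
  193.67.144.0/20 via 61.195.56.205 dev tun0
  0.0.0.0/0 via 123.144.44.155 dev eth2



Longest prefix match for 189.214.24.49:
  /23 189.214.24.0: MATCH
  /19 197.161.64.0: no
  /23 147.84.178.0: no
  /9 44.128.0.0: no
  /20 193.67.144.0: no
  /0 0.0.0.0: MATCH
Selected: next-hop 6.2.225.139 via eth0 (matched /23)


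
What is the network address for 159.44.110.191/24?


IP:   10011111.00101100.01101110.10111111
Mask: 11111111.11111111.11111111.00000000
AND operation:
Net:  10011111.00101100.01101110.00000000
Network: 159.44.110.0/24


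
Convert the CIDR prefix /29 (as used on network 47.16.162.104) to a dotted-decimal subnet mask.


/29 means 29 network bits, 3 host bits
Binary: 11111111111111111111111111111000
Mask: 255.255.255.248


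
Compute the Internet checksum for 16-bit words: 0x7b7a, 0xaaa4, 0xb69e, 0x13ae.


Sum all words (with carry folding):
+ 0x7b7a = 0x7b7a
+ 0xaaa4 = 0x261f
+ 0xb69e = 0xdcbd
+ 0x13ae = 0xf06b
One's complement: ~0xf06b
Checksum = 0x0f94


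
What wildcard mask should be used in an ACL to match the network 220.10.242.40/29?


Subnet mask: 255.255.255.248
Wildcard = 255.255.255.255 - subnet mask
255 - 255 = 0
255 - 255 = 0
255 - 255 = 0
255 - 248 = 7
Wildcard: 0.0.0.7


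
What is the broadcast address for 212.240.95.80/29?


Network: 212.240.95.80/29
Host bits = 3
Set all host bits to 1:
Broadcast: 212.240.95.87


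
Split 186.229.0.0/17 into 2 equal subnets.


New prefix = 17 + 1 = 18
Each subnet has 16384 addresses
  186.229.0.0/18
  186.229.64.0/18
Subnets: 186.229.0.0/18, 186.229.64.0/18


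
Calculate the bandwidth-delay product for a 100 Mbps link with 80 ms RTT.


BDP = bandwidth * RTT
= 100 Mbps * 80 ms
= 100 * 1e6 * 80 / 1000 bits
= 8000000 bits
= 1000000 bytes
= 976.5625 KB
BDP = 8000000 bits (1000000 bytes)


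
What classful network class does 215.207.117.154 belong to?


First octet: 215
Binary: 11010111
110xxxxx -> Class C (192-223)
Class C, default mask 255.255.255.0 (/24)


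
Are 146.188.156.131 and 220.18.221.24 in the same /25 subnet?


Mask: 255.255.255.128
146.188.156.131 AND mask = 146.188.156.128
220.18.221.24 AND mask = 220.18.221.0
No, different subnets (146.188.156.128 vs 220.18.221.0)


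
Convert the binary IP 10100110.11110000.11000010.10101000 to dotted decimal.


10100110 = 166
11110000 = 240
11000010 = 194
10101000 = 168
IP: 166.240.194.168


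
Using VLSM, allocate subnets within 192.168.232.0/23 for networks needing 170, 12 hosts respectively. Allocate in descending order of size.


170 hosts -> /24 (254 usable): 192.168.232.0/24
12 hosts -> /28 (14 usable): 192.168.233.0/28
Allocation: 192.168.232.0/24 (170 hosts, 254 usable); 192.168.233.0/28 (12 hosts, 14 usable)


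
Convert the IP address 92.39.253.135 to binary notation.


92 = 01011100
39 = 00100111
253 = 11111101
135 = 10000111
Binary: 01011100.00100111.11111101.10000111


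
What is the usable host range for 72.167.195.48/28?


Network: 72.167.195.48
Broadcast: 72.167.195.63
First usable = network + 1
Last usable = broadcast - 1
Range: 72.167.195.49 to 72.167.195.62


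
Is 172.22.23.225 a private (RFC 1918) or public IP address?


RFC 1918 private ranges:
  10.0.0.0/8 (10.0.0.0 - 10.255.255.255)
  172.16.0.0/12 (172.16.0.0 - 172.31.255.255)
  192.168.0.0/16 (192.168.0.0 - 192.168.255.255)
Private (in 172.16.0.0/12)


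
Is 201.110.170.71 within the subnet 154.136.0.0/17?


Subnet network: 154.136.0.0
Test IP AND mask: 201.110.128.0
No, 201.110.170.71 is not in 154.136.0.0/17


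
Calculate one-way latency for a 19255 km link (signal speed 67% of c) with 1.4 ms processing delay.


Speed = 0.67 * 3e5 km/s = 201000 km/s
Propagation delay = 19255 / 201000 = 0.0958 s = 95.796 ms
Processing delay = 1.4 ms
Total one-way latency = 97.196 ms


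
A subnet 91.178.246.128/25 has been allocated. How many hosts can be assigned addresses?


Host bits = 32 - 25 = 7
Total addresses = 2^7 = 128
Usable = total - 2 (network and broadcast)
Usable hosts: 126


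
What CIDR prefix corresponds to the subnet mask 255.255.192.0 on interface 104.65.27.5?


Binary: 11111111.11111111.11000000.00000000
Count leading 1s
Prefix: /18


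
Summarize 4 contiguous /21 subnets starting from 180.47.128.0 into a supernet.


Original prefix: /21
Number of subnets: 4 = 2^2
New prefix = 21 - 2 = 19
Supernet: 180.47.128.0/19


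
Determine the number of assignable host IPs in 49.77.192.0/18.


Host bits = 32 - 18 = 14
Total addresses = 2^14 = 16384
Usable = total - 2 (network and broadcast)
Usable hosts: 16382


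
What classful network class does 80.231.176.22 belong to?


First octet: 80
Binary: 01010000
0xxxxxxx -> Class A (1-126)
Class A, default mask 255.0.0.0 (/8)


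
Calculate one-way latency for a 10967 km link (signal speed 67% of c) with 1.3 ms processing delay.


Speed = 0.67 * 3e5 km/s = 201000 km/s
Propagation delay = 10967 / 201000 = 0.0546 s = 54.5622 ms
Processing delay = 1.3 ms
Total one-way latency = 55.8622 ms


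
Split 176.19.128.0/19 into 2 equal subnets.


New prefix = 19 + 1 = 20
Each subnet has 4096 addresses
  176.19.128.0/20
  176.19.144.0/20
Subnets: 176.19.128.0/20, 176.19.144.0/20


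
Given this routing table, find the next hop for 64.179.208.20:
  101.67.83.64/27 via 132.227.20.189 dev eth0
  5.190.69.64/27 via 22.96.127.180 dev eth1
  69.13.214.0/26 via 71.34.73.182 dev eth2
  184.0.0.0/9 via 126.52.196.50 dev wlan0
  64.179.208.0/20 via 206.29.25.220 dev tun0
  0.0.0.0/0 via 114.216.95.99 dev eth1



Longest prefix match for 64.179.208.20:
  /27 101.67.83.64: no
  /27 5.190.69.64: no
  /26 69.13.214.0: no
  /9 184.0.0.0: no
  /20 64.179.208.0: MATCH
  /0 0.0.0.0: MATCH
Selected: next-hop 206.29.25.220 via tun0 (matched /20)


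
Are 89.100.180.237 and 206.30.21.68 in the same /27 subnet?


Mask: 255.255.255.224
89.100.180.237 AND mask = 89.100.180.224
206.30.21.68 AND mask = 206.30.21.64
No, different subnets (89.100.180.224 vs 206.30.21.64)


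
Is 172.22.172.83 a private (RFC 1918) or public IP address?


RFC 1918 private ranges:
  10.0.0.0/8 (10.0.0.0 - 10.255.255.255)
  172.16.0.0/12 (172.16.0.0 - 172.31.255.255)
  192.168.0.0/16 (192.168.0.0 - 192.168.255.255)
Private (in 172.16.0.0/12)


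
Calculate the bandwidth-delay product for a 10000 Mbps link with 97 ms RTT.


BDP = bandwidth * RTT
= 10000 Mbps * 97 ms
= 10000 * 1e6 * 97 / 1000 bits
= 970000000 bits
= 121250000 bytes
= 118408.2031 KB
BDP = 970000000 bits (121250000 bytes)


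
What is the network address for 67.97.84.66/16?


IP:   01000011.01100001.01010100.01000010
Mask: 11111111.11111111.00000000.00000000
AND operation:
Net:  01000011.01100001.00000000.00000000
Network: 67.97.0.0/16


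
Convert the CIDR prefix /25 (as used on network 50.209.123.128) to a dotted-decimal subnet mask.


/25 means 25 network bits, 7 host bits
Binary: 11111111111111111111111110000000
Mask: 255.255.255.128


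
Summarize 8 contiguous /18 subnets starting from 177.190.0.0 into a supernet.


Original prefix: /18
Number of subnets: 8 = 2^3
New prefix = 18 - 3 = 15
Supernet: 177.190.0.0/15


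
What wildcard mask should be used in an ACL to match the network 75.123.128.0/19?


Subnet mask: 255.255.224.0
Wildcard = 255.255.255.255 - subnet mask
255 - 255 = 0
255 - 255 = 0
255 - 224 = 31
255 - 0 = 255
Wildcard: 0.0.31.255


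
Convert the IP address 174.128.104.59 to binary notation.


174 = 10101110
128 = 10000000
104 = 01101000
59 = 00111011
Binary: 10101110.10000000.01101000.00111011


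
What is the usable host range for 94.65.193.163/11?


Network: 94.64.0.0
Broadcast: 94.95.255.255
First usable = network + 1
Last usable = broadcast - 1
Range: 94.64.0.1 to 94.95.255.254


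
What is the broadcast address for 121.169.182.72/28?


Network: 121.169.182.64/28
Host bits = 4
Set all host bits to 1:
Broadcast: 121.169.182.79


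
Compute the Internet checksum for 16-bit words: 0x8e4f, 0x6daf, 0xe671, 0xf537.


Sum all words (with carry folding):
+ 0x8e4f = 0x8e4f
+ 0x6daf = 0xfbfe
+ 0xe671 = 0xe270
+ 0xf537 = 0xd7a8
One's complement: ~0xd7a8
Checksum = 0x2857


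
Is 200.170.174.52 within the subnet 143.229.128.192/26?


Subnet network: 143.229.128.192
Test IP AND mask: 200.170.174.0
No, 200.170.174.52 is not in 143.229.128.192/26


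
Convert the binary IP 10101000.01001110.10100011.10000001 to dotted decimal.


10101000 = 168
01001110 = 78
10100011 = 163
10000001 = 129
IP: 168.78.163.129


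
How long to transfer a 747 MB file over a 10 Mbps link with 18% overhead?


Effective throughput = 10 * (1 - 18/100) = 8.2 Mbps
File size in Mb = 747 * 8 = 5976 Mb
Time = 5976 / 8.2
Time = 728.7805 seconds


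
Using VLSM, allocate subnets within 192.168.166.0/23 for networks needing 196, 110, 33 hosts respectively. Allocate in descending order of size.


196 hosts -> /24 (254 usable): 192.168.166.0/24
110 hosts -> /25 (126 usable): 192.168.167.0/25
33 hosts -> /26 (62 usable): 192.168.167.128/26
Allocation: 192.168.166.0/24 (196 hosts, 254 usable); 192.168.167.0/25 (110 hosts, 126 usable); 192.168.167.128/26 (33 hosts, 62 usable)


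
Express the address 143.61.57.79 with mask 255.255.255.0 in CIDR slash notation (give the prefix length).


Binary: 11111111.11111111.11111111.00000000
Count leading 1s
Prefix: /24


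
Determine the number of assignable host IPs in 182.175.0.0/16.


Host bits = 32 - 16 = 16
Total addresses = 2^16 = 65536
Usable = total - 2 (network and broadcast)
Usable hosts: 65534


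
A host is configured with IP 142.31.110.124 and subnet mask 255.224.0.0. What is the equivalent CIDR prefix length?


Binary: 11111111.11100000.00000000.00000000
Count leading 1s
Prefix: /11


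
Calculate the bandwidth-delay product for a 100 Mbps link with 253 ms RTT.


BDP = bandwidth * RTT
= 100 Mbps * 253 ms
= 100 * 1e6 * 253 / 1000 bits
= 25300000 bits
= 3162500 bytes
= 3088.3789 KB
BDP = 25300000 bits (3162500 bytes)


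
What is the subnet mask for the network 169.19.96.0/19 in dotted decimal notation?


/19 means 19 network bits, 13 host bits
Binary: 11111111111111111110000000000000
Mask: 255.255.224.0


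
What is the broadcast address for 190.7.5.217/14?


Network: 190.4.0.0/14
Host bits = 18
Set all host bits to 1:
Broadcast: 190.7.255.255


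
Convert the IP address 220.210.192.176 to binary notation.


220 = 11011100
210 = 11010010
192 = 11000000
176 = 10110000
Binary: 11011100.11010010.11000000.10110000


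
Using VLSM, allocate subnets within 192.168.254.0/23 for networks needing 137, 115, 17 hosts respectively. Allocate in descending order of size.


137 hosts -> /24 (254 usable): 192.168.254.0/24
115 hosts -> /25 (126 usable): 192.168.255.0/25
17 hosts -> /27 (30 usable): 192.168.255.128/27
Allocation: 192.168.254.0/24 (137 hosts, 254 usable); 192.168.255.0/25 (115 hosts, 126 usable); 192.168.255.128/27 (17 hosts, 30 usable)


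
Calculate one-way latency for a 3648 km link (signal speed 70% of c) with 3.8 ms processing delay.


Speed = 0.7 * 3e5 km/s = 210000 km/s
Propagation delay = 3648 / 210000 = 0.0174 s = 17.3714 ms
Processing delay = 3.8 ms
Total one-way latency = 21.1714 ms


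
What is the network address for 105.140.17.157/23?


IP:   01101001.10001100.00010001.10011101
Mask: 11111111.11111111.11111110.00000000
AND operation:
Net:  01101001.10001100.00010000.00000000
Network: 105.140.16.0/23


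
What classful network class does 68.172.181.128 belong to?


First octet: 68
Binary: 01000100
0xxxxxxx -> Class A (1-126)
Class A, default mask 255.0.0.0 (/8)


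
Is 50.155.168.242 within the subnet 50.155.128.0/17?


Subnet network: 50.155.128.0
Test IP AND mask: 50.155.128.0
Yes, 50.155.168.242 is in 50.155.128.0/17


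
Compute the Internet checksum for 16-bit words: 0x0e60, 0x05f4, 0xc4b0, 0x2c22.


Sum all words (with carry folding):
+ 0x0e60 = 0x0e60
+ 0x05f4 = 0x1454
+ 0xc4b0 = 0xd904
+ 0x2c22 = 0x0527
One's complement: ~0x0527
Checksum = 0xfad8


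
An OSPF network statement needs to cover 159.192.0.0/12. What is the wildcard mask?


Subnet mask: 255.240.0.0
Wildcard = 255.255.255.255 - subnet mask
255 - 255 = 0
255 - 240 = 15
255 - 0 = 255
255 - 0 = 255
Wildcard: 0.15.255.255


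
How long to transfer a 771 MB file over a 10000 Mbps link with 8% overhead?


Effective throughput = 10000 * (1 - 8/100) = 9200 Mbps
File size in Mb = 771 * 8 = 6168 Mb
Time = 6168 / 9200
Time = 0.6704 seconds


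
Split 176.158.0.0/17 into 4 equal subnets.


New prefix = 17 + 2 = 19
Each subnet has 8192 addresses
  176.158.0.0/19
  176.158.32.0/19
  176.158.64.0/19
  176.158.96.0/19
Subnets: 176.158.0.0/19, 176.158.32.0/19, 176.158.64.0/19, 176.158.96.0/19


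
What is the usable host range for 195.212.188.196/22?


Network: 195.212.188.0
Broadcast: 195.212.191.255
First usable = network + 1
Last usable = broadcast - 1
Range: 195.212.188.1 to 195.212.191.254


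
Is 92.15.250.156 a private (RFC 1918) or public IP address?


RFC 1918 private ranges:
  10.0.0.0/8 (10.0.0.0 - 10.255.255.255)
  172.16.0.0/12 (172.16.0.0 - 172.31.255.255)
  192.168.0.0/16 (192.168.0.0 - 192.168.255.255)
Public (not in any RFC 1918 range)


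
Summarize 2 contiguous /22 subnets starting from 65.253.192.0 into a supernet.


Original prefix: /22
Number of subnets: 2 = 2^1
New prefix = 22 - 1 = 21
Supernet: 65.253.192.0/21


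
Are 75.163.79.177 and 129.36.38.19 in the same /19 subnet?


Mask: 255.255.224.0
75.163.79.177 AND mask = 75.163.64.0
129.36.38.19 AND mask = 129.36.32.0
No, different subnets (75.163.64.0 vs 129.36.32.0)


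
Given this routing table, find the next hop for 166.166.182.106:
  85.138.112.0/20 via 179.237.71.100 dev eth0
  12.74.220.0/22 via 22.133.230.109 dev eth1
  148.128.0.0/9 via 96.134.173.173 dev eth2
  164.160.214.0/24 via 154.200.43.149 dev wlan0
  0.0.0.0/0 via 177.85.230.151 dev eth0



Longest prefix match for 166.166.182.106:
  /20 85.138.112.0: no
  /22 12.74.220.0: no
  /9 148.128.0.0: no
  /24 164.160.214.0: no
  /0 0.0.0.0: MATCH
Selected: next-hop 177.85.230.151 via eth0 (matched /0)


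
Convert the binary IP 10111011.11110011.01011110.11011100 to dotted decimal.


10111011 = 187
11110011 = 243
01011110 = 94
11011100 = 220
IP: 187.243.94.220


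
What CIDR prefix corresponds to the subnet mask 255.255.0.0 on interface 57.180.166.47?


Binary: 11111111.11111111.00000000.00000000
Count leading 1s
Prefix: /16


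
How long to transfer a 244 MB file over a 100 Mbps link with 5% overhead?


Effective throughput = 100 * (1 - 5/100) = 95 Mbps
File size in Mb = 244 * 8 = 1952 Mb
Time = 1952 / 95
Time = 20.5474 seconds


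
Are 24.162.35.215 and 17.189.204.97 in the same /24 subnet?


Mask: 255.255.255.0
24.162.35.215 AND mask = 24.162.35.0
17.189.204.97 AND mask = 17.189.204.0
No, different subnets (24.162.35.0 vs 17.189.204.0)


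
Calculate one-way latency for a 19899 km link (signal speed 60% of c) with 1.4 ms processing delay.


Speed = 0.6 * 3e5 km/s = 180000 km/s
Propagation delay = 19899 / 180000 = 0.1105 s = 110.55 ms
Processing delay = 1.4 ms
Total one-way latency = 111.95 ms


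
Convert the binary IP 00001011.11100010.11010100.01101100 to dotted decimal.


00001011 = 11
11100010 = 226
11010100 = 212
01101100 = 108
IP: 11.226.212.108


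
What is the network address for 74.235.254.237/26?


IP:   01001010.11101011.11111110.11101101
Mask: 11111111.11111111.11111111.11000000
AND operation:
Net:  01001010.11101011.11111110.11000000
Network: 74.235.254.192/26


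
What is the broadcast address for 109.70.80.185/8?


Network: 109.0.0.0/8
Host bits = 24
Set all host bits to 1:
Broadcast: 109.255.255.255


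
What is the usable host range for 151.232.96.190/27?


Network: 151.232.96.160
Broadcast: 151.232.96.191
First usable = network + 1
Last usable = broadcast - 1
Range: 151.232.96.161 to 151.232.96.190


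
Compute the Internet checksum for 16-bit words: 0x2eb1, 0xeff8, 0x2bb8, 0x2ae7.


Sum all words (with carry folding):
+ 0x2eb1 = 0x2eb1
+ 0xeff8 = 0x1eaa
+ 0x2bb8 = 0x4a62
+ 0x2ae7 = 0x7549
One's complement: ~0x7549
Checksum = 0x8ab6


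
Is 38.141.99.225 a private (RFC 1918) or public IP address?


RFC 1918 private ranges:
  10.0.0.0/8 (10.0.0.0 - 10.255.255.255)
  172.16.0.0/12 (172.16.0.0 - 172.31.255.255)
  192.168.0.0/16 (192.168.0.0 - 192.168.255.255)
Public (not in any RFC 1918 range)


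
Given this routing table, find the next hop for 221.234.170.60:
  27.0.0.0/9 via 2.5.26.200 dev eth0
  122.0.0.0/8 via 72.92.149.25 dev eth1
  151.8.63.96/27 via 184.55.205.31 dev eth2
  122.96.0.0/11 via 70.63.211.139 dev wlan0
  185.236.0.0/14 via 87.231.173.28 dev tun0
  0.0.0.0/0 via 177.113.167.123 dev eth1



Longest prefix match for 221.234.170.60:
  /9 27.0.0.0: no
  /8 122.0.0.0: no
  /27 151.8.63.96: no
  /11 122.96.0.0: no
  /14 185.236.0.0: no
  /0 0.0.0.0: MATCH
Selected: next-hop 177.113.167.123 via eth1 (matched /0)


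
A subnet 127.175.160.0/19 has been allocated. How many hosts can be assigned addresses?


Host bits = 32 - 19 = 13
Total addresses = 2^13 = 8192
Usable = total - 2 (network and broadcast)
Usable hosts: 8190


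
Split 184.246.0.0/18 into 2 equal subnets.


New prefix = 18 + 1 = 19
Each subnet has 8192 addresses
  184.246.0.0/19
  184.246.32.0/19
Subnets: 184.246.0.0/19, 184.246.32.0/19


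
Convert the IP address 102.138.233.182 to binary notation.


102 = 01100110
138 = 10001010
233 = 11101001
182 = 10110110
Binary: 01100110.10001010.11101001.10110110


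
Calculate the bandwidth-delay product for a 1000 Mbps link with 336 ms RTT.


BDP = bandwidth * RTT
= 1000 Mbps * 336 ms
= 1000 * 1e6 * 336 / 1000 bits
= 336000000 bits
= 42000000 bytes
= 41015.625 KB
BDP = 336000000 bits (42000000 bytes)


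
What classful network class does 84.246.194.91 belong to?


First octet: 84
Binary: 01010100
0xxxxxxx -> Class A (1-126)
Class A, default mask 255.0.0.0 (/8)


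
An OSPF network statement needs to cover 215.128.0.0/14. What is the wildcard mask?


Subnet mask: 255.252.0.0
Wildcard = 255.255.255.255 - subnet mask
255 - 255 = 0
255 - 252 = 3
255 - 0 = 255
255 - 0 = 255
Wildcard: 0.3.255.255


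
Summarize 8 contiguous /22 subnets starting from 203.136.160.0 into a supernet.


Original prefix: /22
Number of subnets: 8 = 2^3
New prefix = 22 - 3 = 19
Supernet: 203.136.160.0/19


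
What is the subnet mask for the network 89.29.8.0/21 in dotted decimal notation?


/21 means 21 network bits, 11 host bits
Binary: 11111111111111111111100000000000
Mask: 255.255.248.0


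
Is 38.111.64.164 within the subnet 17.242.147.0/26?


Subnet network: 17.242.147.0
Test IP AND mask: 38.111.64.128
No, 38.111.64.164 is not in 17.242.147.0/26


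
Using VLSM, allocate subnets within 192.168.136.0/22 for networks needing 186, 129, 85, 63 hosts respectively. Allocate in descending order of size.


186 hosts -> /24 (254 usable): 192.168.136.0/24
129 hosts -> /24 (254 usable): 192.168.137.0/24
85 hosts -> /25 (126 usable): 192.168.138.0/25
63 hosts -> /25 (126 usable): 192.168.138.128/25
Allocation: 192.168.136.0/24 (186 hosts, 254 usable); 192.168.137.0/24 (129 hosts, 254 usable); 192.168.138.0/25 (85 hosts, 126 usable); 192.168.138.128/25 (63 hosts, 126 usable)


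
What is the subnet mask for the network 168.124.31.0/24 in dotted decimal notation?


/24 means 24 network bits, 8 host bits
Binary: 11111111111111111111111100000000
Mask: 255.255.255.0


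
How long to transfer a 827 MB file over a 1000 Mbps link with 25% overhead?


Effective throughput = 1000 * (1 - 25/100) = 750 Mbps
File size in Mb = 827 * 8 = 6616 Mb
Time = 6616 / 750
Time = 8.8213 seconds


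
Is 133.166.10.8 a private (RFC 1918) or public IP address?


RFC 1918 private ranges:
  10.0.0.0/8 (10.0.0.0 - 10.255.255.255)
  172.16.0.0/12 (172.16.0.0 - 172.31.255.255)
  192.168.0.0/16 (192.168.0.0 - 192.168.255.255)
Public (not in any RFC 1918 range)


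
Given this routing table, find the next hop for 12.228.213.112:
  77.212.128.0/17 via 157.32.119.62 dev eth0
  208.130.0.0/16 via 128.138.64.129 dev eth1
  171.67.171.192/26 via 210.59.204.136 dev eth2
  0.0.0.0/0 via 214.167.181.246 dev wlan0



Longest prefix match for 12.228.213.112:
  /17 77.212.128.0: no
  /16 208.130.0.0: no
  /26 171.67.171.192: no
  /0 0.0.0.0: MATCH
Selected: next-hop 214.167.181.246 via wlan0 (matched /0)


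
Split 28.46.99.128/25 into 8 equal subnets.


New prefix = 25 + 3 = 28
Each subnet has 16 addresses
  28.46.99.128/28
  28.46.99.144/28
  28.46.99.160/28
  28.46.99.176/28
  28.46.99.192/28
  28.46.99.208/28
  28.46.99.224/28
  28.46.99.240/28
Subnets: 28.46.99.128/28, 28.46.99.144/28, 28.46.99.160/28, 28.46.99.176/28, 28.46.99.192/28, 28.46.99.208/28, 28.46.99.224/28, 28.46.99.240/28


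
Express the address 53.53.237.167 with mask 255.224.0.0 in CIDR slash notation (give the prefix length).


Binary: 11111111.11100000.00000000.00000000
Count leading 1s
Prefix: /11


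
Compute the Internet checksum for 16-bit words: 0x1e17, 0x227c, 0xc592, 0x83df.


Sum all words (with carry folding):
+ 0x1e17 = 0x1e17
+ 0x227c = 0x4093
+ 0xc592 = 0x0626
+ 0x83df = 0x8a05
One's complement: ~0x8a05
Checksum = 0x75fa


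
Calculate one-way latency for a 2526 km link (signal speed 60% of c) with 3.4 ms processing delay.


Speed = 0.6 * 3e5 km/s = 180000 km/s
Propagation delay = 2526 / 180000 = 0.014 s = 14.0333 ms
Processing delay = 3.4 ms
Total one-way latency = 17.4333 ms


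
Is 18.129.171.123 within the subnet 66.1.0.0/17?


Subnet network: 66.1.0.0
Test IP AND mask: 18.129.128.0
No, 18.129.171.123 is not in 66.1.0.0/17


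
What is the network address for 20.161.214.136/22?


IP:   00010100.10100001.11010110.10001000
Mask: 11111111.11111111.11111100.00000000
AND operation:
Net:  00010100.10100001.11010100.00000000
Network: 20.161.212.0/22


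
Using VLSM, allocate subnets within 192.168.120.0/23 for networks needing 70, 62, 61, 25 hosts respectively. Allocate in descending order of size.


70 hosts -> /25 (126 usable): 192.168.120.0/25
62 hosts -> /26 (62 usable): 192.168.120.128/26
61 hosts -> /26 (62 usable): 192.168.120.192/26
25 hosts -> /27 (30 usable): 192.168.121.0/27
Allocation: 192.168.120.0/25 (70 hosts, 126 usable); 192.168.120.128/26 (62 hosts, 62 usable); 192.168.120.192/26 (61 hosts, 62 usable); 192.168.121.0/27 (25 hosts, 30 usable)


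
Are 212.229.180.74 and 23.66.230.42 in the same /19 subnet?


Mask: 255.255.224.0
212.229.180.74 AND mask = 212.229.160.0
23.66.230.42 AND mask = 23.66.224.0
No, different subnets (212.229.160.0 vs 23.66.224.0)


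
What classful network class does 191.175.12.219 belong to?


First octet: 191
Binary: 10111111
10xxxxxx -> Class B (128-191)
Class B, default mask 255.255.0.0 (/16)


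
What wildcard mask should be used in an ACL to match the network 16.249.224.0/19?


Subnet mask: 255.255.224.0
Wildcard = 255.255.255.255 - subnet mask
255 - 255 = 0
255 - 255 = 0
255 - 224 = 31
255 - 0 = 255
Wildcard: 0.0.31.255


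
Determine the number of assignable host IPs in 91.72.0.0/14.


Host bits = 32 - 14 = 18
Total addresses = 2^18 = 262144
Usable = total - 2 (network and broadcast)
Usable hosts: 262142


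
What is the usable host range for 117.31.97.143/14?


Network: 117.28.0.0
Broadcast: 117.31.255.255
First usable = network + 1
Last usable = broadcast - 1
Range: 117.28.0.1 to 117.31.255.254


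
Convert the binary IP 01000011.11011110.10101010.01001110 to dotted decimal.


01000011 = 67
11011110 = 222
10101010 = 170
01001110 = 78
IP: 67.222.170.78


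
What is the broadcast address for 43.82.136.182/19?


Network: 43.82.128.0/19
Host bits = 13
Set all host bits to 1:
Broadcast: 43.82.159.255


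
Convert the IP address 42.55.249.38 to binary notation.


42 = 00101010
55 = 00110111
249 = 11111001
38 = 00100110
Binary: 00101010.00110111.11111001.00100110


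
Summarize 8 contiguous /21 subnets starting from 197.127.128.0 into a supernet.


Original prefix: /21
Number of subnets: 8 = 2^3
New prefix = 21 - 3 = 18
Supernet: 197.127.128.0/18


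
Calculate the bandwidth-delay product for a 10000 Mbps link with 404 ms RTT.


BDP = bandwidth * RTT
= 10000 Mbps * 404 ms
= 10000 * 1e6 * 404 / 1000 bits
= 4040000000 bits
= 505000000 bytes
= 493164.0625 KB
BDP = 4040000000 bits (505000000 bytes)
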